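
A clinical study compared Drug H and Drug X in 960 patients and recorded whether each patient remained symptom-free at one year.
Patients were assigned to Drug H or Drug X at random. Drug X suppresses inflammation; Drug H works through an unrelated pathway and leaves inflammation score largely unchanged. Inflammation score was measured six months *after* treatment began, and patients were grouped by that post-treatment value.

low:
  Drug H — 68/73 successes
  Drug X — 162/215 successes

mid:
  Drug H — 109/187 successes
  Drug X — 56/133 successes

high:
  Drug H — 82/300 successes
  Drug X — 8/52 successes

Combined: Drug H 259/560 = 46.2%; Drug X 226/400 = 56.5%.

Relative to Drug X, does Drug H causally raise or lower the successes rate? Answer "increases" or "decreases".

Drug H is higher inside every inflammation score stratum but Drug X is higher in aggregate. Whether to stratify depends on how inflammation score relates to the drug.
The distribution of inflammation score is itself part of what the drug does — it is an intermediate outcome. Holding it fixed would remove that part of the effect; the total effect is the pooled difference.
Pooled: Drug H 46.2% vs Drug X 56.5%; Drug X is higher overall.

decreases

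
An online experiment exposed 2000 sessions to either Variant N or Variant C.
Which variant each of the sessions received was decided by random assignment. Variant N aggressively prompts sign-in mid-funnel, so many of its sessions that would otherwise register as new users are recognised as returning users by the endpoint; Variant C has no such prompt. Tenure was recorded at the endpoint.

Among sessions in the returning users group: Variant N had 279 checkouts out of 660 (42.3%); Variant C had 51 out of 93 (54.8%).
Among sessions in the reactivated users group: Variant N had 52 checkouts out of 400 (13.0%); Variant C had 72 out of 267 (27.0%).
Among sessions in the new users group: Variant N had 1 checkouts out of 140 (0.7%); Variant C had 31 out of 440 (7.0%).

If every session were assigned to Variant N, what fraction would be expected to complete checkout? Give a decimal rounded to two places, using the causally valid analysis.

0.28

The stratified and pooled comparisons disagree (Variant C wins within each user tenure; Variant N wins overall), so the answer turns on the causal role of user tenure.
User tenure is downstream of the variant. One should not condition on a consequence of treatment, so the overall rates are the right comparison.
So P(outcome | do(Variant N)) is just the pooled rate for Variant N: 332/1200 = 0.277.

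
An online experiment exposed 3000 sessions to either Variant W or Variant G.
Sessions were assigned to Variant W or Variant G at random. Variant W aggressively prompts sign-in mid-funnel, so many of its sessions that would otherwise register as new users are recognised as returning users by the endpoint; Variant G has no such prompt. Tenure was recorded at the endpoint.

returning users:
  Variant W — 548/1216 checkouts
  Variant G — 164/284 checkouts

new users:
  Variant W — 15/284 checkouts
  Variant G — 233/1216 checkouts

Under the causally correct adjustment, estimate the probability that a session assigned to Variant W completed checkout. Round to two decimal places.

Variant G is higher inside every user tenure stratum but Variant W is higher in aggregate. Whether to stratify depends on how user tenure relates to the variant.
User tenure lies on the pathway variant → user tenure → outcome, so adjusting for it blocks the indirect effect. For the total causal effect of variant, use the unadjusted pooled rates.
So P(outcome | do(Variant W)) is just the pooled rate for Variant W: 563/1500 = 0.375.

0.38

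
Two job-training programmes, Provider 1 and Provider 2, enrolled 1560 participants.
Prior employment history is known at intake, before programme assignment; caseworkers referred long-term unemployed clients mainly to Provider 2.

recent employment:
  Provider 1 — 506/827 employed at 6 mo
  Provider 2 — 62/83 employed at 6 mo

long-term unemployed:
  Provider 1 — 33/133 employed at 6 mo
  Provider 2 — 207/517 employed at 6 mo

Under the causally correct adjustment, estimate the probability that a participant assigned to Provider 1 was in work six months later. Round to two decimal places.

Prior employment history satisfies the back-door criterion: it is not a descendant of the programme, and it blocks the spurious path from programme to outcome. Adjusting for it (i.e., using the within-prior employment history rates) gives the causal effect.
Standardising Provider 1 to the population prior employment history mix: 0.583·506/827 + 0.417·33/133 = 0.460.

0.46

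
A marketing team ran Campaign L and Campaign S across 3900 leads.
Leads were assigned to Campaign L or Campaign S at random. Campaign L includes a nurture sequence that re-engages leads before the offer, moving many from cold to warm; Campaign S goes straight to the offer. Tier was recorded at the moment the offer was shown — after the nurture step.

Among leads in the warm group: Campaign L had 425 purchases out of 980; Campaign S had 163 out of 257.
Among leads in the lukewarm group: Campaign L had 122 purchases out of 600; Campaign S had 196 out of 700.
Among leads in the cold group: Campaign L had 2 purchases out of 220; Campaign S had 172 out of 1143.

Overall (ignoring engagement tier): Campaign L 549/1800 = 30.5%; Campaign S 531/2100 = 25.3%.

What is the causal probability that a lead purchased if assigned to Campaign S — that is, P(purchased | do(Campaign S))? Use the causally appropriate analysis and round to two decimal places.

0.25

Engagement tier is recorded after the campaign and is itself shifted by it — it sits on the causal path from campaign to outcome. Conditioning on a mediator would strip out part of the effect we want; the pooled comparison gives the total causal effect.
So P(outcome | do(Campaign S)) is just the pooled rate for Campaign S: 531/2100 = 0.253.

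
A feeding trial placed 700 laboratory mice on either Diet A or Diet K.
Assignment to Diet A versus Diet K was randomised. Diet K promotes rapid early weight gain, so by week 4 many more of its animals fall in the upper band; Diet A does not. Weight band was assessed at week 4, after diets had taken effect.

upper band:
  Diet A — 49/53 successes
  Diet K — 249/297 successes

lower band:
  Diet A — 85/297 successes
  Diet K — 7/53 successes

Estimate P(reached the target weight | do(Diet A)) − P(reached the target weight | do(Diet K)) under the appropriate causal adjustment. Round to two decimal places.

-0.35

The distribution of week-4 weight band is itself part of what the diet does — it is an intermediate outcome. Holding it fixed would remove that part of the effect; the total effect is the pooled difference.
The causal difference is the pooled difference: 0.383 − 0.731 = -0.349.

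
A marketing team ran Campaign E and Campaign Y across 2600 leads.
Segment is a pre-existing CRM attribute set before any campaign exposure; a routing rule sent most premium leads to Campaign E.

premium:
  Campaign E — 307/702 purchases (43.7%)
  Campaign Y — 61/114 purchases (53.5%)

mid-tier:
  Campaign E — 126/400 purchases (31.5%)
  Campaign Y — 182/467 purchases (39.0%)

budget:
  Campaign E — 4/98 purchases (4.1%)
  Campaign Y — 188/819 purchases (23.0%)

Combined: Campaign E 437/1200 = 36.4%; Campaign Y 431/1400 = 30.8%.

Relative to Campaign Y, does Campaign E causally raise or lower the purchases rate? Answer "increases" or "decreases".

The imbalance in customer segment arose from how leads were allocated, not from anything the campaign did; and customer segment independently affects the outcome. The pooled gap is confounded — condition on customer segment.
Within each level — premium: 43.7% vs 53.5%; mid-tier: 31.5% vs 39.0%; budget: 4.1% vs 23.0% — Campaign Y is higher every time.

decreases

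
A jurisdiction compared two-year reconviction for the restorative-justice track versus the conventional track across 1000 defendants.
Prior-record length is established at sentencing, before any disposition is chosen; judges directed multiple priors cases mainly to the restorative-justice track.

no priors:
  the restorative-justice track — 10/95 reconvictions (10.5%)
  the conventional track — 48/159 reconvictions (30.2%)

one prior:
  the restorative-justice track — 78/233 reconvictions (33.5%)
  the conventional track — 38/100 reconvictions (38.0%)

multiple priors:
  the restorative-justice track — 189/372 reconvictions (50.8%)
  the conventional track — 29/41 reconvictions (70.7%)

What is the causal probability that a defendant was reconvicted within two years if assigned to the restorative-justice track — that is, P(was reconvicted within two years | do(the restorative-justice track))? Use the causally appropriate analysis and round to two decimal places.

0.35

Prior-record length satisfies the back-door criterion: it is not a descendant of the disposition, and it blocks the spurious path from disposition to outcome. Adjusting for it (i.e., using the within-prior-record length rates) gives the causal effect.
Standardising the restorative-justice track to the population prior-record length mix: 0.254·10/95 + 0.333·78/233 + 0.413·189/372 = 0.348.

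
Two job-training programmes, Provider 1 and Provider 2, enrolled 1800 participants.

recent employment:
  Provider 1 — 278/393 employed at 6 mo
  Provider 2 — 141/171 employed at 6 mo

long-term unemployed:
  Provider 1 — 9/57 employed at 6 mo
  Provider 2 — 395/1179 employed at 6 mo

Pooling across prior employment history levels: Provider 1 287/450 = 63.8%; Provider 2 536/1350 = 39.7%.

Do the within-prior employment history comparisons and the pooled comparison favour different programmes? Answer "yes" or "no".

Within each prior employment history level (recent employment 70.7% vs 82.5%; long-term unemployed 15.8% vs 33.5%), Provider 2 has the higher rate every time. Pooled: 63.8% vs 39.7% — Provider 1 has the higher rate overall. The two comparisons disagree.

yes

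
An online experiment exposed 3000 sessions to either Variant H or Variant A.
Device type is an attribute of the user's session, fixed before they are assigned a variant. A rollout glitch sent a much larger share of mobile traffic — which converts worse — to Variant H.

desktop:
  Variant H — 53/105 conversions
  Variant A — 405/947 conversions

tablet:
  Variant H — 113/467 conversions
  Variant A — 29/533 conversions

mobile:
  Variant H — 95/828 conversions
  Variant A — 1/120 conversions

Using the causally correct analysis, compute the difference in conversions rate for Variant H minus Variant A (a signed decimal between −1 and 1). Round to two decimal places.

The device type-specific comparison favours Variant H throughout, but the pooled figures favour Variant A. The question is whether to condition on device type.
The imbalance in device type arose from how sessions were allocated, not from anything the variant did; and device type independently affects the outcome. The pooled gap is confounded — condition on device type.
Adjusting over the population distribution of device type: 0.351·(0.505−0.428) + 0.333·(0.242−0.054) + 0.316·(0.115−0.008) = +0.123.

+0.12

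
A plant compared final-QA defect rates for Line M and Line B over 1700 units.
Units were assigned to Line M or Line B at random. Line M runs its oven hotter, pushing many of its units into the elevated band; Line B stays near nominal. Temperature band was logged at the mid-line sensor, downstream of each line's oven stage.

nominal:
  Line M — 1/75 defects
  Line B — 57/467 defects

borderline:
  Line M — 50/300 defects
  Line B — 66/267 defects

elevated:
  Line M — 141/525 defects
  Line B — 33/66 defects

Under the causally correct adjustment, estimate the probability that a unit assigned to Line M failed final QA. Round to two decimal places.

0.21

Because the line influences in-process temperature band, in-process temperature band is a post-treatment mediator, not a confounder. Stratifying on it would bias the estimate; the causal effect is the crude pooled difference.
So P(outcome | do(Line M)) is just the pooled rate for Line M: 192/900 = 0.213.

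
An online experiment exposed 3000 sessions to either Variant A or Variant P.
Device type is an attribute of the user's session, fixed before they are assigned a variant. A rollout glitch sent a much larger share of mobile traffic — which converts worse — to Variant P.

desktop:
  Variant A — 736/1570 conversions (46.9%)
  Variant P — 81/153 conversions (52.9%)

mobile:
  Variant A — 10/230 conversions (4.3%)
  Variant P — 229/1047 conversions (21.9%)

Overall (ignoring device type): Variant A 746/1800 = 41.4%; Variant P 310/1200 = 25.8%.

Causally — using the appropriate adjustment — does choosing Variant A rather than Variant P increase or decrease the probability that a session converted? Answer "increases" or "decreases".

The device type-specific comparison favours Variant P throughout, but the pooled figures favour Variant A. The question is whether to condition on device type.
Since device type is a pre-existing factor (not a product of the variant) and it affects the outcome on its own, it is a confounder. The stratified rates, not the pooled rate, identify the causal effect.
Within each level — desktop: 46.9% vs 52.9%; mobile: 4.3% vs 21.9% — Variant P is higher every time.

decreases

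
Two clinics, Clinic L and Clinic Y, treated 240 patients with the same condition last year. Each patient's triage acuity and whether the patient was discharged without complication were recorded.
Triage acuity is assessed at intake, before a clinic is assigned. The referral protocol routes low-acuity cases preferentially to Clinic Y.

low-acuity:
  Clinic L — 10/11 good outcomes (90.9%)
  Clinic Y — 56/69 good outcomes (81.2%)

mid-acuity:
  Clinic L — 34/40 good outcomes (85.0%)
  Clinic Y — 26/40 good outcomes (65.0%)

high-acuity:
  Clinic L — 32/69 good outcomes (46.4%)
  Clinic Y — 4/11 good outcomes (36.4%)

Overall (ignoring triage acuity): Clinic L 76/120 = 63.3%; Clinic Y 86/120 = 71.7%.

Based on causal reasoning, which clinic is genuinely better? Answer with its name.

Triage acuity is set before the clinic has any effect — it is not caused by the clinic — and it independently drives the outcome. That makes it a confounder, so the causal comparison is within triage acuity levels.
Within each level — low-acuity: 90.9% vs 81.2%; mid-acuity: 85.0% vs 65.0%; high-acuity: 46.4% vs 36.4% — Clinic L is higher every time.

Clinic L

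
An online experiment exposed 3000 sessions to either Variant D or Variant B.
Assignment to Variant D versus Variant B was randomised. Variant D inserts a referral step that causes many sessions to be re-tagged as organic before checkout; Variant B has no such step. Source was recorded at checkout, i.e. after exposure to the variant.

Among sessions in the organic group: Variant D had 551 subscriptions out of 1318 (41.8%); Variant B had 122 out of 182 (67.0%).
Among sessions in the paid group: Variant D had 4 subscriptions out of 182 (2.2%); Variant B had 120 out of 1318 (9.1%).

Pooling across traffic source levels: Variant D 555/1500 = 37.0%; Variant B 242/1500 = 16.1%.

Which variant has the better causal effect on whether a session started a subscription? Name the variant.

Variant D

Within every traffic source level Variant B has the higher rate, yet pooled Variant D does — Simpson's reversal.
Because the variant influences traffic source, traffic source is a post-treatment mediator, not a confounder. Stratifying on it would bias the estimate; the causal effect is the crude pooled difference.
Pooled: Variant D 37.0% vs Variant B 16.1%; Variant D is higher overall.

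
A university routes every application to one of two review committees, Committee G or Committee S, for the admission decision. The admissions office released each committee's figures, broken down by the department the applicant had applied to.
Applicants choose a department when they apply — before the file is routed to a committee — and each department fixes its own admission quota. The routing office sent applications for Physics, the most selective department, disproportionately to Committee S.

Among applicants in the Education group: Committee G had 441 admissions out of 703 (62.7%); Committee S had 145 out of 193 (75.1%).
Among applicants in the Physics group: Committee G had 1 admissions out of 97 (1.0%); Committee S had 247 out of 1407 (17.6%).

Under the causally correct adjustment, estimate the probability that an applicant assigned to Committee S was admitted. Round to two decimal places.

0.39

Department differs across review committees for reasons unrelated to any effect of the review committee itself, and it separately predicts the outcome — a classic confounder. We must compare within department levels.
Standardising Committee S to the population department mix: 0.373·145/193 + 0.627·247/1407 = 0.390.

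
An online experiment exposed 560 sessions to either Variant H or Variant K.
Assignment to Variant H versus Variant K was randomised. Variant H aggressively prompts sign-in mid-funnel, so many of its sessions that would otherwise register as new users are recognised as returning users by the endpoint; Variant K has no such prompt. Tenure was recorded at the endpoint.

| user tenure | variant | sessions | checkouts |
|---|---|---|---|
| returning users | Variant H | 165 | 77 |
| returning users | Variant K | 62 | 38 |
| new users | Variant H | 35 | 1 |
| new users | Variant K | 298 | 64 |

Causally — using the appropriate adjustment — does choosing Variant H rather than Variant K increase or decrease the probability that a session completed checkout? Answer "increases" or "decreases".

increases

The stratified and pooled comparisons disagree (Variant K wins within each user tenure; Variant H wins overall), so the answer turns on the causal role of user tenure.
User tenure is recorded after the variant and is itself shifted by it — it sits on the causal path from variant to outcome. Conditioning on a mediator would strip out part of the effect we want; the pooled comparison gives the total causal effect.
Pooled: Variant H 39.0% vs Variant K 28.3%; Variant H is higher overall.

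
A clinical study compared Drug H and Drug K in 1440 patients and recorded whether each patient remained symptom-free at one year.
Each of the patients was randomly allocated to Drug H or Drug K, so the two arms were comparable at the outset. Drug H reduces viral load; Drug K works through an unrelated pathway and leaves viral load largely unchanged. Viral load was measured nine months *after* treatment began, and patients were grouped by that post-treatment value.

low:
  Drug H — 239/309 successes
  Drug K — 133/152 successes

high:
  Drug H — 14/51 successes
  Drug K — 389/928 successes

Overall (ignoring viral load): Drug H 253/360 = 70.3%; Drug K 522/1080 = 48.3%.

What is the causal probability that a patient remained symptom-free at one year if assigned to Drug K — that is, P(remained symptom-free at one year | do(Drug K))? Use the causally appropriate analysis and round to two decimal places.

0.48

The viral load-specific comparison favours Drug K throughout, but the pooled figures favour Drug H. The question is whether to condition on viral load.
Viral load lies on the pathway drug → viral load → outcome, so adjusting for it blocks the indirect effect. For the total causal effect of drug, use the unadjusted pooled rates.
So P(outcome | do(Drug K)) is just the pooled rate for Drug K: 522/1080 = 0.483.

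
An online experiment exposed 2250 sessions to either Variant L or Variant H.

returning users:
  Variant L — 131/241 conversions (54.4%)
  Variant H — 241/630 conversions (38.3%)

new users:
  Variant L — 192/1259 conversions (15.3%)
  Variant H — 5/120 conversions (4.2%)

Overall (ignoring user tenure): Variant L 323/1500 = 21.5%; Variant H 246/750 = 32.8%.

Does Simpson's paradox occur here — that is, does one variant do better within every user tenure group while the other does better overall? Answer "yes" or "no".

yes

Within each user tenure level (returning users 54.4% vs 38.3%; new users 15.3% vs 4.2%), Variant L has the higher rate every time. Pooled: 21.5% vs 32.8% — Variant H has the higher rate overall. The two comparisons disagree.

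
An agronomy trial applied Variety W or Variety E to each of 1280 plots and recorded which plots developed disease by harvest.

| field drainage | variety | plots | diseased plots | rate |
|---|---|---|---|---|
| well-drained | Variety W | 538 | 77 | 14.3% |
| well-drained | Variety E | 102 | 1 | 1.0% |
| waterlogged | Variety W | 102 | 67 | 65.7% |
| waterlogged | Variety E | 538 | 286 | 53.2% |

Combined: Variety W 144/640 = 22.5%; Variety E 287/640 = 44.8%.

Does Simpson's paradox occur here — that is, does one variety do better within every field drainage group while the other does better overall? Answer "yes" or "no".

yes

Within each field drainage level (well-drained 14.3% vs 1.0%; waterlogged 65.7% vs 53.2%), Variety E has the lower rate every time. Pooled: 22.5% vs 44.8% — Variety W has the lower rate overall. The two comparisons disagree.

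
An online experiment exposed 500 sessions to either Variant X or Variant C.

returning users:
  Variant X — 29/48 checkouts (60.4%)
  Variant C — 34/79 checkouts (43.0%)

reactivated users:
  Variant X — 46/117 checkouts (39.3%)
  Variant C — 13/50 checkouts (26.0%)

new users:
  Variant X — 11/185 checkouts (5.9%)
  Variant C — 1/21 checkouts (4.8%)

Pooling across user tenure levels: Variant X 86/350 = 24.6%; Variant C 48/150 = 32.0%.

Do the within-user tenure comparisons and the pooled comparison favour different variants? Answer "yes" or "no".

Within each user tenure level (returning users 60.4% vs 43.0%; reactivated users 39.3% vs 26.0%; new users 5.9% vs 4.8%), Variant X has the higher rate every time. Pooled: 24.6% vs 32.0% — Variant C has the higher rate overall. The two comparisons disagree.

yes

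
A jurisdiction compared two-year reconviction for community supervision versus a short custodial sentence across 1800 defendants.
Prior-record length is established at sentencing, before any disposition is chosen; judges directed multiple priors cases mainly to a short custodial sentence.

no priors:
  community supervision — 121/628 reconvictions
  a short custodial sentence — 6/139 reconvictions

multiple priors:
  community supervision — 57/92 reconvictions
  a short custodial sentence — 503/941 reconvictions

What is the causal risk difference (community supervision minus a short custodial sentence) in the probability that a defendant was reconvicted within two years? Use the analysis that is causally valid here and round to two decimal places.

+0.11

Prior-record length differs across dispositions for reasons unrelated to any effect of the disposition itself, and it separately predicts the outcome — a classic confounder. We must compare within prior-record length levels.
Adjusting over the population distribution of prior-record length: 0.426·(0.193−0.043) + 0.574·(0.620−0.535) = +0.113.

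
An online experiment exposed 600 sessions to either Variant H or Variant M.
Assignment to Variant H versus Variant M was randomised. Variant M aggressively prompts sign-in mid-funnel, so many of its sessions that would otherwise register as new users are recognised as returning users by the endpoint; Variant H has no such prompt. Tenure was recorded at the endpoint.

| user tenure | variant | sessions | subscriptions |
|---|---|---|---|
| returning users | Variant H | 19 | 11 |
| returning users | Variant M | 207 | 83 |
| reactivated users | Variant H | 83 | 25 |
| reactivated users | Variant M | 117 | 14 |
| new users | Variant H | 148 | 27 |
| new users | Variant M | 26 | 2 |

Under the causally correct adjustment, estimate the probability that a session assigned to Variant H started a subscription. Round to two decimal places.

Variant H is higher inside every user tenure stratum but Variant M is higher in aggregate. Whether to stratify depends on how user tenure relates to the variant.
Because the variant influences user tenure, user tenure is a post-treatment mediator, not a confounder. Stratifying on it would bias the estimate; the causal effect is the crude pooled difference.
So P(outcome | do(Variant H)) is just the pooled rate for Variant H: 63/250 = 0.252.

0.25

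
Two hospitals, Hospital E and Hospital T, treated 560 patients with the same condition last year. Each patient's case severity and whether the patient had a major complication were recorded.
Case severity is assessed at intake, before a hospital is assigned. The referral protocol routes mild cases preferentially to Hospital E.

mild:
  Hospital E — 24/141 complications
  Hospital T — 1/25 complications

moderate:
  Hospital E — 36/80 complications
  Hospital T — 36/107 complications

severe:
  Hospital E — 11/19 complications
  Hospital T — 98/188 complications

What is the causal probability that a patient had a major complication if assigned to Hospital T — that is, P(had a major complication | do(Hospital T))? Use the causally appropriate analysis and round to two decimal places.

Nothing the hospital does changes case severity; the imbalance is an allocation artefact. With case severity also predicting the outcome, the pooled figure is confounded, and the within-stratum comparison is the causal one.
Standardising Hospital T to the population case severity mix: 0.296·1/25 + 0.334·36/107 + 0.370·98/188 = 0.317.

0.32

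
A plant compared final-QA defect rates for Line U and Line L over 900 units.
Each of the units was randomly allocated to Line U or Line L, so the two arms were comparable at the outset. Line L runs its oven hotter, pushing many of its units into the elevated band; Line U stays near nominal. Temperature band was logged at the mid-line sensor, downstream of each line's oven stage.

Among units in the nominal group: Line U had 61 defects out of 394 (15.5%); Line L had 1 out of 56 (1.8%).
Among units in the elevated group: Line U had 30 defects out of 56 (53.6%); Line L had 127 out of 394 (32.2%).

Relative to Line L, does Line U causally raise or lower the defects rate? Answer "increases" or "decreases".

In-process temperature band is recorded after the line and is itself shifted by it — it sits on the causal path from line to outcome. Conditioning on a mediator would strip out part of the effect we want; the pooled comparison gives the total causal effect.
Pooled: Line U 20.2% vs Line L 28.4%; Line U is lower overall.

decreases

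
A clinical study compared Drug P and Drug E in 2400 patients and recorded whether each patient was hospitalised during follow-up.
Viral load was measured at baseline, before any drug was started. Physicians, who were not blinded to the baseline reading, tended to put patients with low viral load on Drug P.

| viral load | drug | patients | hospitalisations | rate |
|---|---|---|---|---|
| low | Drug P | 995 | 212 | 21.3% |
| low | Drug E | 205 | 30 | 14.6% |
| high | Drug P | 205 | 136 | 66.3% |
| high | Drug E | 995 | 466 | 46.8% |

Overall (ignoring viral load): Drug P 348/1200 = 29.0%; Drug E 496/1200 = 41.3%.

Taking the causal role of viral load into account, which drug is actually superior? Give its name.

The imbalance in viral load arose from how patients were allocated, not from anything the drug did; and viral load independently affects the outcome. The pooled gap is confounded — condition on viral load.
Within each level — low: 21.3% vs 14.6%; high: 66.3% vs 46.8% — Drug E is lower every time.

Drug E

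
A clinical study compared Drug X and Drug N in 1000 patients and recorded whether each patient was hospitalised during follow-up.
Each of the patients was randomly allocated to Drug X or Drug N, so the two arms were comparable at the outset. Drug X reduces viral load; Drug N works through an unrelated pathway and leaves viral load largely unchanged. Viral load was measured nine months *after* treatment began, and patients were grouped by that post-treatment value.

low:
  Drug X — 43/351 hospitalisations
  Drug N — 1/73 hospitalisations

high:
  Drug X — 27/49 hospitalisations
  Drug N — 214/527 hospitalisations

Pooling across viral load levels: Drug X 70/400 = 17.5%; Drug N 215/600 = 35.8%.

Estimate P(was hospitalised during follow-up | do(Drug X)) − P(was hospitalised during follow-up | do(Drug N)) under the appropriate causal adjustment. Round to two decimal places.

Because the drug influences viral load, viral load is a post-treatment mediator, not a confounder. Stratifying on it would bias the estimate; the causal effect is the crude pooled difference.
The causal difference is the pooled difference: 0.175 − 0.358 = -0.183.

-0.18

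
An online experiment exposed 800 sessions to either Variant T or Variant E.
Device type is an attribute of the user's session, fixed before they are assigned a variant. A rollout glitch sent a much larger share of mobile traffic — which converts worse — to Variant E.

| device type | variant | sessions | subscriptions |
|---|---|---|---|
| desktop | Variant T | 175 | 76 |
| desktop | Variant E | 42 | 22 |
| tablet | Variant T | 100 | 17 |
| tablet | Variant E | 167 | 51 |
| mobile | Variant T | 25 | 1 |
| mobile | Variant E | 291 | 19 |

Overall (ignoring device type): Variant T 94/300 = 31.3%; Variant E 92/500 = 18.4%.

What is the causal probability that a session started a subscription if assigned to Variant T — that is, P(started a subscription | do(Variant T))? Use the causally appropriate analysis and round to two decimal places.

The imbalance in device type arose from how sessions were allocated, not from anything the variant did; and device type independently affects the outcome. The pooled gap is confounded — condition on device type.
Standardising Variant T to the population device type mix: 0.271·76/175 + 0.334·17/100 + 0.395·1/25 = 0.190.

0.19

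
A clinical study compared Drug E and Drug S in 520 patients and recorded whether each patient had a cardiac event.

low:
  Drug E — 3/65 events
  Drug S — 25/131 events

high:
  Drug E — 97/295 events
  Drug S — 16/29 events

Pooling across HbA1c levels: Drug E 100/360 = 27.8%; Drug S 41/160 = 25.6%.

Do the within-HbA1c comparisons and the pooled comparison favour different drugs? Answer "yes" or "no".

Within each HbA1c level (low 4.6% vs 19.1%; high 32.9% vs 55.2%), Drug E has the lower rate every time. Pooled: 27.8% vs 25.6% — Drug S has the lower rate overall. The two comparisons disagree.

yes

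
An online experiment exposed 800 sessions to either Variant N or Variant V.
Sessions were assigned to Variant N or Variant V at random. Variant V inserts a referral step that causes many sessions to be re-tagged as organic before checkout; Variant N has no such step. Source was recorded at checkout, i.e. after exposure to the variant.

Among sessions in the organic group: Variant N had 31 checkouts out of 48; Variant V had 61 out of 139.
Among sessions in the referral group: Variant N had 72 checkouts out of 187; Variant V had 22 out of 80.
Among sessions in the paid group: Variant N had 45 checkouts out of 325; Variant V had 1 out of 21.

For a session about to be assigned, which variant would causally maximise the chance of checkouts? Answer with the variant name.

The stratified and pooled comparisons disagree (Variant N wins within each traffic source; Variant V wins overall), so the answer turns on the causal role of traffic source.
Traffic source is downstream of the variant. One should not condition on a consequence of treatment, so the overall rates are the right comparison.
Pooled: Variant N 26.4% vs Variant V 35.0%; Variant V is higher overall.

Variant V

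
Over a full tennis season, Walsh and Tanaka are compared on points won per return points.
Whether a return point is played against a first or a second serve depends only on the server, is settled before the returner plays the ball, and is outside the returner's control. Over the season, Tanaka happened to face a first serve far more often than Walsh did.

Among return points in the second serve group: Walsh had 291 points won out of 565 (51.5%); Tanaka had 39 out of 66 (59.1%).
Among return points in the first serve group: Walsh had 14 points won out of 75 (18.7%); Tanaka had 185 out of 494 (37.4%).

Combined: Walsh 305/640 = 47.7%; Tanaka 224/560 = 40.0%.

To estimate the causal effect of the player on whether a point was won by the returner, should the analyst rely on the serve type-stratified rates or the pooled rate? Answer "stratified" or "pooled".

Since serve type is a pre-existing factor (not a product of the player) and it affects the outcome on its own, it is a confounder. The stratified rates, not the pooled rate, identify the causal effect.
Within each level — second serve: 51.5% vs 59.1%; first serve: 18.7% vs 37.4% — Tanaka is higher every time.

stratified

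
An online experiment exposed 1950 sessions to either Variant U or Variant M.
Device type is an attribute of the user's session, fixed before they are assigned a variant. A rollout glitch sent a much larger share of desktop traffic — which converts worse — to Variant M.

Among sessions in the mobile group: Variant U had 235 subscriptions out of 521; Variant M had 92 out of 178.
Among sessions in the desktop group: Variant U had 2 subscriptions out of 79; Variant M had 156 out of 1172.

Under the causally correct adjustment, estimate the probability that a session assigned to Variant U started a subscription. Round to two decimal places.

0.18

The device type-specific comparison favours Variant M throughout, but the pooled figures favour Variant U. The question is whether to condition on device type.
Device type is set before the variant has any effect — it is not caused by the variant — and it independently drives the outcome. That makes it a confounder, so the causal comparison is within device type levels.
Standardising Variant U to the population device type mix: 0.358·235/521 + 0.642·2/79 = 0.178.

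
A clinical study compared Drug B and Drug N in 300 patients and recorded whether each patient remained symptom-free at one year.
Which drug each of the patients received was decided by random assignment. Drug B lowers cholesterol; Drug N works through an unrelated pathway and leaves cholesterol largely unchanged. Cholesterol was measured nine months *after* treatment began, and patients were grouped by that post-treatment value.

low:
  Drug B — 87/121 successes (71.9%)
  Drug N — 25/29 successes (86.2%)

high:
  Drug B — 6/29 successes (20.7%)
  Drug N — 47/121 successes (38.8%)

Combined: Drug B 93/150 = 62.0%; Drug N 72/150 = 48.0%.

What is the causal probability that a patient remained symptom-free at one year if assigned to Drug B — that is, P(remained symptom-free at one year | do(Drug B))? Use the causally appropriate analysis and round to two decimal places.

0.62

Cholesterol is downstream of the drug. One should not condition on a consequence of treatment, so the overall rates are the right comparison.
So P(outcome | do(Drug B)) is just the pooled rate for Drug B: 93/150 = 0.620.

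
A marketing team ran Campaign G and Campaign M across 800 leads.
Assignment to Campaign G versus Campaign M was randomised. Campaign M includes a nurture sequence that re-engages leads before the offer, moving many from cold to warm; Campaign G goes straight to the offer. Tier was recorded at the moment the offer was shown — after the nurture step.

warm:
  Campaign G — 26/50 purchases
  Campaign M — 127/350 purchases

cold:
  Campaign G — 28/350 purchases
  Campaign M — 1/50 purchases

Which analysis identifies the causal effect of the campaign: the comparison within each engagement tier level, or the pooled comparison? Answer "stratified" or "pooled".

The stratified and pooled comparisons disagree (Campaign G wins within each engagement tier; Campaign M wins overall), so the answer turns on the causal role of engagement tier.
Engagement tier lies on the pathway campaign → engagement tier → outcome, so adjusting for it blocks the indirect effect. For the total causal effect of campaign, use the unadjusted pooled rates.
Pooled: Campaign G 13.5% vs Campaign M 32.0%; Campaign M is higher overall.

pooled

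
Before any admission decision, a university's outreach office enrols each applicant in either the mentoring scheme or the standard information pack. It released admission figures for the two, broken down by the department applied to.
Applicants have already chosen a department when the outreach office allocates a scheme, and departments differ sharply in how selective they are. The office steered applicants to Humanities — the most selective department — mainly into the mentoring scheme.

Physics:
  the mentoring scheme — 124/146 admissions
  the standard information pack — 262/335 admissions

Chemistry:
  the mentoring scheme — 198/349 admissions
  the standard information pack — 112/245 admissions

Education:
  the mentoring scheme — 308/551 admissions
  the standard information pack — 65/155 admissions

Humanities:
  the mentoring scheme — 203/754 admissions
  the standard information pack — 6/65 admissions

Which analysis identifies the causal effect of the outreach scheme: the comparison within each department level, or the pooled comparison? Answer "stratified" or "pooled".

the mentoring scheme is higher inside every department stratum but the standard information pack is higher in aggregate. Whether to stratify depends on how department relates to the outreach scheme.
Department differs across outreach schemes for reasons unrelated to any effect of the outreach scheme itself, and it separately predicts the outcome — a classic confounder. We must compare within department levels.
Within each level — Physics: 84.9% vs 78.2%; Chemistry: 56.7% vs 45.7%; Education: 55.9% vs 41.9%; Humanities: 26.9% vs 9.2% — the mentoring scheme is higher every time.

stratified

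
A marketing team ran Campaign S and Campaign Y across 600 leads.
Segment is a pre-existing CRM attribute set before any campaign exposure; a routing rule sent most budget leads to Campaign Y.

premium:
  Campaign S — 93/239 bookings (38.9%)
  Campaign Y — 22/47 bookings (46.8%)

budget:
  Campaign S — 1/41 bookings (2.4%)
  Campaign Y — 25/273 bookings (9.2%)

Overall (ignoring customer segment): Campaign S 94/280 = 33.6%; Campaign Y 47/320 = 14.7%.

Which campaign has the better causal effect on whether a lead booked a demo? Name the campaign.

The imbalance in customer segment arose from how leads were allocated, not from anything the campaign did; and customer segment independently affects the outcome. The pooled gap is confounded — condition on customer segment.
Within each level — premium: 38.9% vs 46.8%; budget: 2.4% vs 9.2% — Campaign Y is higher every time.

Campaign Y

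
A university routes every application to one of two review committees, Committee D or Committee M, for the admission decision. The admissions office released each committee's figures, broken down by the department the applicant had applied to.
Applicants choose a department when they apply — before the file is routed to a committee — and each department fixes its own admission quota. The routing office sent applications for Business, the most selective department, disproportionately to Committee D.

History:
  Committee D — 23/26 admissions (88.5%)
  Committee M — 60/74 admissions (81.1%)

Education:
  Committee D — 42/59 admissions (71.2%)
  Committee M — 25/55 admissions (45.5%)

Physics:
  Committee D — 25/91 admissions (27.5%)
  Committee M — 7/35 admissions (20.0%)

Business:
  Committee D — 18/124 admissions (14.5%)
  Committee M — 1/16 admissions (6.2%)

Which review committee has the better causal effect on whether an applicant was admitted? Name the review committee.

The stratified and pooled comparisons disagree (Committee D wins within each department; Committee M wins overall), so the answer turns on the causal role of department.
Since department is a pre-existing factor (not a product of the review committee) and it affects the outcome on its own, it is a confounder. The stratified rates, not the pooled rate, identify the causal effect.
Within each level — History: 88.5% vs 81.1%; Education: 71.2% vs 45.5%; Physics: 27.5% vs 20.0%; Business: 14.5% vs 6.2% — Committee D is higher every time.

Committee D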